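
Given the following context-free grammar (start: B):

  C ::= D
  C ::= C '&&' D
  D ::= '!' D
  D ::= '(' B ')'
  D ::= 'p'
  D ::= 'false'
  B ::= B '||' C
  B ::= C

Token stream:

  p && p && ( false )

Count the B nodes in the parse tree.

2

[B [C [C [C [D p]] && [D p]] && [D ( [B [C [D false]]] )]]]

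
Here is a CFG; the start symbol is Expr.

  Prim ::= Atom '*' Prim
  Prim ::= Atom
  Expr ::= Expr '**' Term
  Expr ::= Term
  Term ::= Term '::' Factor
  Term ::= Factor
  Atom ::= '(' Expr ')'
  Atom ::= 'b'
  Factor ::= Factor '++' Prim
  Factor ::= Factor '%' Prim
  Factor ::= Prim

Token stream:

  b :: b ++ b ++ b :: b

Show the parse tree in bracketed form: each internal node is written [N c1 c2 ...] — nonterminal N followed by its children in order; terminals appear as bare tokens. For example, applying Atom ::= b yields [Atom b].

[Expr [Term [Term [Term [Factor [Prim [Atom b]]]] :: [Factor [Factor [Factor [Prim [Atom b]]] ++ [Prim [Atom b]]] ++ [Prim [Atom b]]]] :: [Factor [Prim [Atom b]]]]]

Expr
Term
Term :: Factor
Term :: Factor :: Factor
Factor :: Factor :: Factor
Prim :: Factor :: Factor
Atom :: Factor :: Factor
b :: Factor :: Factor
b :: Factor ++ Prim :: Factor
b :: Factor ++ Prim ++ Prim :: Factor
b :: Prim ++ Prim ++ Prim :: Factor
b :: Atom ++ Prim ++ Prim :: Factor
b :: b ++ Prim ++ Prim :: Factor
b :: b ++ Atom ++ Prim :: Factor
b :: b ++ b ++ Prim :: Factor
b :: b ++ b ++ Atom :: Factor
b :: b ++ b ++ b :: Factor
b :: b ++ b ++ b :: Prim
b :: b ++ b ++ b :: Atom
b :: b ++ b ++ b :: b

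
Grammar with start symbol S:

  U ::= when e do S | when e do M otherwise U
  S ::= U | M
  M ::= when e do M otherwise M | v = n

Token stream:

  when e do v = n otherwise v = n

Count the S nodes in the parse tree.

[S [M when e do [M v = n] otherwise [M v = n]]]

1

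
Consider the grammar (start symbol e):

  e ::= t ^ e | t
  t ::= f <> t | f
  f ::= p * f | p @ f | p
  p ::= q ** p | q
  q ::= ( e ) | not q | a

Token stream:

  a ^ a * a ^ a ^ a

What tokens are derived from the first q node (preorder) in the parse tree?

a

[e [t [f [p [q a]]]] ^ [e [t [f [p [q a]] * [f [p [q a]]]]] ^ [e [t [f [p [q a]]]] ^ [e [t [f [p [q a]]]]]]]]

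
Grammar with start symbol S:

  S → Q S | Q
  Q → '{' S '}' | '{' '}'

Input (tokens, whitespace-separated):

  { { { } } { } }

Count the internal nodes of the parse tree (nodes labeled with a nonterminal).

[S [Q { [S [Q { [S [Q { }]] }] [S [Q { }]]] }]]

8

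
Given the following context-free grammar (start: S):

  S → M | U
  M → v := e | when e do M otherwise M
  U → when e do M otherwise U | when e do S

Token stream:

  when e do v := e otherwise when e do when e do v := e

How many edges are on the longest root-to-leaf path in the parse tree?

[S [U when e do [M v := e] otherwise [U when e do [S [U when e do [S [M v := e]]]]]]]

7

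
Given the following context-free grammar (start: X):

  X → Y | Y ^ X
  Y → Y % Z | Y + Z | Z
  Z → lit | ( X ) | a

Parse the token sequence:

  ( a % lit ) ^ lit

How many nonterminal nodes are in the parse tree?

[X [Y [Z ( [X [Y [Y [Z a]] % [Z lit]]] )]] ^ [X [Y [Z lit]]]]

11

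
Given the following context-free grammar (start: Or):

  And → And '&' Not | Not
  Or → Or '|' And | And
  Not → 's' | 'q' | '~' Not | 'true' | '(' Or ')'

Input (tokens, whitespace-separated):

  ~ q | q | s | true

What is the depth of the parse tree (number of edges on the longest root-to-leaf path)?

7

[Or [Or [Or [Or [And [Not ~ [Not q]]]] | [And [Not q]]] | [And [Not s]]] | [And [Not true]]]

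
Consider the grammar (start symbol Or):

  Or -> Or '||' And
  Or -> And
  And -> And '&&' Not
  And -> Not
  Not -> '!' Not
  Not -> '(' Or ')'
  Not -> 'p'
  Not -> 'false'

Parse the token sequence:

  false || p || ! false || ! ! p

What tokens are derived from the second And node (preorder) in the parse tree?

p

[Or [Or [Or [Or [And [Not false]]] || [And [Not p]]] || [And [Not ! [Not false]]]] || [And [Not ! [Not ! [Not p]]]]]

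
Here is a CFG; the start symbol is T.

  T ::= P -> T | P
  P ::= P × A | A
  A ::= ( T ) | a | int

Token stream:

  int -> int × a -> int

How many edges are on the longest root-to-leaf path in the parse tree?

5

[T [P [A int]] -> [T [P [P [A int]] × [A a]] -> [T [P [A int]]]]]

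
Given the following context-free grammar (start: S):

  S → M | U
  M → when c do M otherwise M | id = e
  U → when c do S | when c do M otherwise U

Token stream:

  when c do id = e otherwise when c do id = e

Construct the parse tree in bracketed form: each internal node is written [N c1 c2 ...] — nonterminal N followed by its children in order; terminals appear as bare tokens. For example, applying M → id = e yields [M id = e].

S
U
when c do M otherwise U
when c do id = e otherwise U
when c do id = e otherwise when c do S
when c do id = e otherwise when c do M
when c do id = e otherwise when c do id = e

[S [U when c do [M id = e] otherwise [U when c do [S [M id = e]]]]]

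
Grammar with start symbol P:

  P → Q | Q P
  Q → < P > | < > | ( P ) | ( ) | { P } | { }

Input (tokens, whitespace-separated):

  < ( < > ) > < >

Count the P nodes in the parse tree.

[P [Q < [P [Q ( [P [Q < >]] )]] >] [P [Q < >]]]

4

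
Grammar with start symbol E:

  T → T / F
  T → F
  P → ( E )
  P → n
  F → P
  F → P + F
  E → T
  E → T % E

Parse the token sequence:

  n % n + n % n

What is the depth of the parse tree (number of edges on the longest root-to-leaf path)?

6

[E [T [F [P n]]] % [E [T [F [P n] + [F [P n]]]] % [E [T [F [P n]]]]]]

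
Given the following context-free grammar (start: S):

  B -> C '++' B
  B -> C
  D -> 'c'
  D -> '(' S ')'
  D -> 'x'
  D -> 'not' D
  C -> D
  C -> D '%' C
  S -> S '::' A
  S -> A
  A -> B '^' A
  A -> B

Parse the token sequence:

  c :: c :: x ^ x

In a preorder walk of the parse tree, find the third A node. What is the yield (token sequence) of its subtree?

x ^ x

[S [S [S [A [B [C [D c]]]]] :: [A [B [C [D c]]]]] :: [A [B [C [D x]]] ^ [A [B [C [D x]]]]]]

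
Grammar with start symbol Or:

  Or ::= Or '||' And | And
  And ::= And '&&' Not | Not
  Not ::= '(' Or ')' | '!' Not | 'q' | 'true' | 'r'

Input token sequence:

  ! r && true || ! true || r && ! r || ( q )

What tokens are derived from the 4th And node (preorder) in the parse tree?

[Or [Or [Or [Or [And [And [Not ! [Not r]]] && [Not true]]] || [And [Not ! [Not true]]]] || [And [And [Not r]] && [Not ! [Not r]]]] || [And [Not ( [Or [And [Not q]]] )]]]

r && ! r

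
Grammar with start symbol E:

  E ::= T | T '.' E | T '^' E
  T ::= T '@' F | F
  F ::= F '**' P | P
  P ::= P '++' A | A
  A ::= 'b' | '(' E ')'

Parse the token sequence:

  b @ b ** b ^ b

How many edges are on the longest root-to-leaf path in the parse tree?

6

[E [T [T [F [P [A b]]]] @ [F [F [P [A b]]] ** [P [A b]]]] ^ [E [T [F [P [A b]]]]]]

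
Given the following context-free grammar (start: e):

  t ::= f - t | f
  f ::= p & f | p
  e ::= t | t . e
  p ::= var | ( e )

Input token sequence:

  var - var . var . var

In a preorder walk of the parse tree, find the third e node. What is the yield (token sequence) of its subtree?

var

[e [t [f [p var]] - [t [f [p var]]]] . [e [t [f [p var]]] . [e [t [f [p var]]]]]]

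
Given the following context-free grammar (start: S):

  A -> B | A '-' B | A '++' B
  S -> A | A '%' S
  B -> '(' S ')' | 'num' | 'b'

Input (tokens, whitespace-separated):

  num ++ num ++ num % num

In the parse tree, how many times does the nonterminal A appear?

4

[S [A [A [A [B num]] ++ [B num]] ++ [B num]] % [S [A [B num]]]]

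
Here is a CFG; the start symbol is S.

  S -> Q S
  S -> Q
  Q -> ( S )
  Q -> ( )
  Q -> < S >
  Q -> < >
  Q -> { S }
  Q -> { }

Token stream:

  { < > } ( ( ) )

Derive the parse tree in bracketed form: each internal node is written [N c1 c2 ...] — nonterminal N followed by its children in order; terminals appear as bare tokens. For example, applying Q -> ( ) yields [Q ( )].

[S [Q { [S [Q < >]] }] [S [Q ( [S [Q ( )]] )]]]

S
Q S
{ S } S
{ Q } S
{ < > } S
{ < > } Q
{ < > } ( S )
{ < > } ( Q )
{ < > } ( ( ) )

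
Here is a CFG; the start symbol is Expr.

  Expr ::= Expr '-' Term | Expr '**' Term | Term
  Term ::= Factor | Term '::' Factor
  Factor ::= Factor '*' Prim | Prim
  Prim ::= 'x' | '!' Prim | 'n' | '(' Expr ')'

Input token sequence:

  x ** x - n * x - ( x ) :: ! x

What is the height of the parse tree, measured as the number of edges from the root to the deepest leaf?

9

[Expr [Expr [Expr [Expr [Term [Factor [Prim x]]]] ** [Term [Factor [Prim x]]]] - [Term [Factor [Factor [Prim n]] * [Prim x]]]] - [Term [Term [Factor [Prim ( [Expr [Term [Factor [Prim x]]]] )]]] :: [Factor [Prim ! [Prim x]]]]]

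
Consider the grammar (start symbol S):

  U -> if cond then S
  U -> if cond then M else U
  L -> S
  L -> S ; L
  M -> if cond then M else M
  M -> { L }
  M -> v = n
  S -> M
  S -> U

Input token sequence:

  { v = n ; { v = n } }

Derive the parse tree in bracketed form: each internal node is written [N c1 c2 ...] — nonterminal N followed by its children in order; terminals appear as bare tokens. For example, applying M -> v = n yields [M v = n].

S
M
{ L }
{ S ; L }
{ M ; L }
{ v = n ; L }
{ v = n ; S }
{ v = n ; M }
{ v = n ; { L } }
{ v = n ; { S } }
{ v = n ; { M } }
{ v = n ; { v = n } }

[S [M { [L [S [M v = n]] ; [L [S [M { [L [S [M v = n]]] }]]]] }]]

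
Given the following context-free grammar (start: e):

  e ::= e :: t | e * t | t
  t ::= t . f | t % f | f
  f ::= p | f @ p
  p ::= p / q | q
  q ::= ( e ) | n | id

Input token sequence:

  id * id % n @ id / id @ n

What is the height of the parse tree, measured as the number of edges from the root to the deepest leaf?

7

[e [e [t [f [p [q id]]]]] * [t [t [f [p [q id]]]] % [f [f [f [p [q n]]] @ [p [p [q id]] / [q id]]] @ [p [q n]]]]]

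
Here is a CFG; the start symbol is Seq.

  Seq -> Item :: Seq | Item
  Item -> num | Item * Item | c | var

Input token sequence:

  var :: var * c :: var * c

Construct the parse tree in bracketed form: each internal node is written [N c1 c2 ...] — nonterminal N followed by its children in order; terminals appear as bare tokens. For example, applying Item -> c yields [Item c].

Seq
Item :: Seq
var :: Seq
var :: Item :: Seq
var :: Item * Item :: Seq
var :: var * Item :: Seq
var :: var * c :: Seq
var :: var * c :: Item
var :: var * c :: Item * Item
var :: var * c :: var * Item
var :: var * c :: var * c

[Seq [Item var] :: [Seq [Item [Item var] * [Item c]] :: [Seq [Item [Item var] * [Item c]]]]]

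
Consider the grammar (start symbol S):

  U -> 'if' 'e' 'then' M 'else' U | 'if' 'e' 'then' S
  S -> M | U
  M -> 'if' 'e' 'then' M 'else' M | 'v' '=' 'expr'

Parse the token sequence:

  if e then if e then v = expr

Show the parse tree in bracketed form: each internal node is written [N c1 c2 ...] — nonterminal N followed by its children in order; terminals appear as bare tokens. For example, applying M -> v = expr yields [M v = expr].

S
U
if e then S
if e then U
if e then if e then S
if e then if e then M
if e then if e then v = expr

[S [U if e then [S [U if e then [S [M v = expr]]]]]]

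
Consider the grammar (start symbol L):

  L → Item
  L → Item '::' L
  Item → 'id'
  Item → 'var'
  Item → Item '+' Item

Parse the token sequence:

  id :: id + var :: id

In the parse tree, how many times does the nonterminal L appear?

3

[L [Item id] :: [L [Item [Item id] + [Item var]] :: [L [Item id]]]]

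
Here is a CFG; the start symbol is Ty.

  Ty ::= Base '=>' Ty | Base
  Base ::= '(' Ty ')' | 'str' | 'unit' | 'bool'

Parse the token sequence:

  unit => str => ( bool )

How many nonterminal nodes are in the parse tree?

8

[Ty [Base unit] => [Ty [Base str] => [Ty [Base ( [Ty [Base bool]] )]]]]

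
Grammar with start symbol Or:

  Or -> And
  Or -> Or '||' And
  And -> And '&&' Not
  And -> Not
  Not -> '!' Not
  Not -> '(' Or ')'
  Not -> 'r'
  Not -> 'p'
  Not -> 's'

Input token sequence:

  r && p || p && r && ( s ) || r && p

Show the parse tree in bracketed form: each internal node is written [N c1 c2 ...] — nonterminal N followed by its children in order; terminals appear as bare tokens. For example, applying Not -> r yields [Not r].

Or
Or || And
Or || And || And
And || And || And
And && Not || And || And
Not && Not || And || And
r && Not || And || And
r && p || And || And
r && p || And && Not || And
r && p || And && Not && Not || And
r && p || Not && Not && Not || And
r && p || p && Not && Not || And
r && p || p && r && Not || And
r && p || p && r && ( Or ) || And
r && p || p && r && ( And ) || And
r && p || p && r && ( Not ) || And
r && p || p && r && ( s ) || And
r && p || p && r && ( s ) || And && Not
r && p || p && r && ( s ) || Not && Not
r && p || p && r && ( s ) || r && Not
r && p || p && r && ( s ) || r && p

[Or [Or [Or [And [And [Not r]] && [Not p]]] || [And [And [And [Not p]] && [Not r]] && [Not ( [Or [And [Not s]]] )]]] || [And [And [Not r]] && [Not p]]]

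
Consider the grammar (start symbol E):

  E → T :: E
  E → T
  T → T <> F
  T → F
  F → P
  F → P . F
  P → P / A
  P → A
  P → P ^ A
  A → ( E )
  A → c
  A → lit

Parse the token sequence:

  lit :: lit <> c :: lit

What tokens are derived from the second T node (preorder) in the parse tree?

[E [T [F [P [A lit]]]] :: [E [T [T [F [P [A lit]]]] <> [F [P [A c]]]] :: [E [T [F [P [A lit]]]]]]]

lit <> c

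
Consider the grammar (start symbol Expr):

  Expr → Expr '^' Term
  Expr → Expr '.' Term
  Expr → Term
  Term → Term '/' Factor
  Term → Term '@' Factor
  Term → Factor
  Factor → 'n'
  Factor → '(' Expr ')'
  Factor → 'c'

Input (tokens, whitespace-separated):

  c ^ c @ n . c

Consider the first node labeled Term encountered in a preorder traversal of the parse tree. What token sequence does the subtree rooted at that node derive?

[Expr [Expr [Expr [Term [Factor c]]] ^ [Term [Term [Factor c]] @ [Factor n]]] . [Term [Factor c]]]

c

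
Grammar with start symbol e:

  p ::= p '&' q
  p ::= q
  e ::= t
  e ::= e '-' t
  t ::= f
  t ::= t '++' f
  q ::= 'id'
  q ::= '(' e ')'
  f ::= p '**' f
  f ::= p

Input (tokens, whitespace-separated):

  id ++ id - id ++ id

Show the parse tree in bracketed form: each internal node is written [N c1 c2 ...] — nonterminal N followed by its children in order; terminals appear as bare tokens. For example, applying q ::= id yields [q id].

[e [e [t [t [f [p [q id]]]] ++ [f [p [q id]]]]] - [t [t [f [p [q id]]]] ++ [f [p [q id]]]]]

e
e - t
t - t
t ++ f - t
f ++ f - t
p ++ f - t
q ++ f - t
id ++ f - t
id ++ p - t
id ++ q - t
id ++ id - t
id ++ id - t ++ f
id ++ id - f ++ f
id ++ id - p ++ f
id ++ id - q ++ f
id ++ id - id ++ f
id ++ id - id ++ p
id ++ id - id ++ q
id ++ id - id ++ id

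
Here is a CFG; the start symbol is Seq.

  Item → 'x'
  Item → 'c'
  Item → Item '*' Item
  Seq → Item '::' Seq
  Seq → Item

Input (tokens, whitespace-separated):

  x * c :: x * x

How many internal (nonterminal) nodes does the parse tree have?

[Seq [Item [Item x] * [Item c]] :: [Seq [Item [Item x] * [Item x]]]]

8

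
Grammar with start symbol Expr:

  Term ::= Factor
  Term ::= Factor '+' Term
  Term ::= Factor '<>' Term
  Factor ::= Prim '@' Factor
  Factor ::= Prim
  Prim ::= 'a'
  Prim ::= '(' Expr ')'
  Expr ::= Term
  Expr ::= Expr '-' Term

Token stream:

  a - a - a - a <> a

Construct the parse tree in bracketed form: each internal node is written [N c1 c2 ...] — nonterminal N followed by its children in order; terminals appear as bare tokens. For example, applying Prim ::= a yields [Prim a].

Expr
Expr - Term
Expr - Term - Term
Expr - Term - Term - Term
Term - Term - Term - Term
Factor - Term - Term - Term
Prim - Term - Term - Term
a - Term - Term - Term
a - Factor - Term - Term
a - Prim - Term - Term
a - a - Term - Term
a - a - Factor - Term
a - a - Prim - Term
a - a - a - Term
a - a - a - Factor <> Term
a - a - a - Prim <> Term
a - a - a - a <> Term
a - a - a - a <> Factor
a - a - a - a <> Prim
a - a - a - a <> a

[Expr [Expr [Expr [Expr [Term [Factor [Prim a]]]] - [Term [Factor [Prim a]]]] - [Term [Factor [Prim a]]]] - [Term [Factor [Prim a]] <> [Term [Factor [Prim a]]]]]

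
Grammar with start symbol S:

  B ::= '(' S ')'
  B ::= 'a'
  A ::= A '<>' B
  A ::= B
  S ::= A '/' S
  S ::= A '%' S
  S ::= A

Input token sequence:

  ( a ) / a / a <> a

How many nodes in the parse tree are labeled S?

[S [A [B ( [S [A [B a]]] )]] / [S [A [B a]] / [S [A [A [B a]] <> [B a]]]]]

4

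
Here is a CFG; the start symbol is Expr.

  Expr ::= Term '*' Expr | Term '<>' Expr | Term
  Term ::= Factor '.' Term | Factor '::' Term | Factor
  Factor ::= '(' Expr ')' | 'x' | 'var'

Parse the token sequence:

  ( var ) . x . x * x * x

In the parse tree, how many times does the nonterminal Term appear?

[Expr [Term [Factor ( [Expr [Term [Factor var]]] )] . [Term [Factor x] . [Term [Factor x]]]] * [Expr [Term [Factor x]] * [Expr [Term [Factor x]]]]]

6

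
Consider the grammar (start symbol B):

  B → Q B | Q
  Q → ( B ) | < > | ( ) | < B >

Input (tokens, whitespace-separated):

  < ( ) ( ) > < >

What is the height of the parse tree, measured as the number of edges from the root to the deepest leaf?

[B [Q < [B [Q ( )] [B [Q ( )]]] >] [B [Q < >]]]

5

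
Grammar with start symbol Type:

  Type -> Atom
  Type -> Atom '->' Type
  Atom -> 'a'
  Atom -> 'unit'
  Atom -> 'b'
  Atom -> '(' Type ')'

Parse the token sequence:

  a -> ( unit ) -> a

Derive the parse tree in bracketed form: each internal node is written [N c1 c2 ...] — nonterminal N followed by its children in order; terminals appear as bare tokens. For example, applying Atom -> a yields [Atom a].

[Type [Atom a] -> [Type [Atom ( [Type [Atom unit]] )] -> [Type [Atom a]]]]

Type
Atom -> Type
a -> Type
a -> Atom -> Type
a -> ( Type ) -> Type
a -> ( Atom ) -> Type
a -> ( unit ) -> Type
a -> ( unit ) -> Atom
a -> ( unit ) -> a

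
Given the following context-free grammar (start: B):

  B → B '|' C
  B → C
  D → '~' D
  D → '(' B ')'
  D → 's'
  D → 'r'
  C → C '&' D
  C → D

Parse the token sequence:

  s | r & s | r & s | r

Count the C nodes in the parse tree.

6

[B [B [B [B [C [D s]]] | [C [C [D r]] & [D s]]] | [C [C [D r]] & [D s]]] | [C [D r]]]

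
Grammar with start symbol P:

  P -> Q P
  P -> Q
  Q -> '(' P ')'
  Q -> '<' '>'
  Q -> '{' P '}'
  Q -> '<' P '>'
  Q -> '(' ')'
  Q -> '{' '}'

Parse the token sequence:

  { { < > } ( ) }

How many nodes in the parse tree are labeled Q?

[P [Q { [P [Q { [P [Q < >]] }] [P [Q ( )]]] }]]

4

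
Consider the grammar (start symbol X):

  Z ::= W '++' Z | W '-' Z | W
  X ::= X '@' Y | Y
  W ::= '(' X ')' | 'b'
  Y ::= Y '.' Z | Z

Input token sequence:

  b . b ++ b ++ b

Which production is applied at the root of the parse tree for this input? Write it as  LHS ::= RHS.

X ::= Y

[X [Y [Y [Z [W b]]] . [Z [W b] ++ [Z [W b] ++ [Z [W b]]]]]]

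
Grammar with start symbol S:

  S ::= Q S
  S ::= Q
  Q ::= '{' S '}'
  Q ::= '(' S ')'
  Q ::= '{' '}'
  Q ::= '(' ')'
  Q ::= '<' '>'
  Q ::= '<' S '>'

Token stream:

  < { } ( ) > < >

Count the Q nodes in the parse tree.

[S [Q < [S [Q { }] [S [Q ( )]]] >] [S [Q < >]]]

4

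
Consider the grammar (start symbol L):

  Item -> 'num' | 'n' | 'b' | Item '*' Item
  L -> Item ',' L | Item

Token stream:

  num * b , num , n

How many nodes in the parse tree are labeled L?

3

[L [Item [Item num] * [Item b]] , [L [Item num] , [L [Item n]]]]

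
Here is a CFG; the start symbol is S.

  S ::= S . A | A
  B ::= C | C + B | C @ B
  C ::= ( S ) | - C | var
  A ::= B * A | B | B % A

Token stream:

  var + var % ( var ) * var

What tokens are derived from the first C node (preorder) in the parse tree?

var

[S [A [B [C var] + [B [C var]]] % [A [B [C ( [S [A [B [C var]]]] )]] * [A [B [C var]]]]]]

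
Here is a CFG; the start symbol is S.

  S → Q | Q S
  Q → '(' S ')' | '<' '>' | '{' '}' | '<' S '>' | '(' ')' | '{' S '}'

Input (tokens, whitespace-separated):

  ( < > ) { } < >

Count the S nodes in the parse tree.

[S [Q ( [S [Q < >]] )] [S [Q { }] [S [Q < >]]]]

4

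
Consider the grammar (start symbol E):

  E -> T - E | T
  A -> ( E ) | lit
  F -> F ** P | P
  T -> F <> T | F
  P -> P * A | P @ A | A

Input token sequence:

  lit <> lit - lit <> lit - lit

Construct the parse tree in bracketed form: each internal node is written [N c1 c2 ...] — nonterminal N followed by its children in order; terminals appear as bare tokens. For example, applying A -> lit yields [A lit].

E
T - E
F <> T - E
P <> T - E
A <> T - E
lit <> T - E
lit <> F - E
lit <> P - E
lit <> A - E
lit <> lit - E
lit <> lit - T - E
lit <> lit - F <> T - E
lit <> lit - P <> T - E
lit <> lit - A <> T - E
lit <> lit - lit <> T - E
lit <> lit - lit <> F - E
lit <> lit - lit <> P - E
lit <> lit - lit <> A - E
lit <> lit - lit <> lit - E
lit <> lit - lit <> lit - T
lit <> lit - lit <> lit - F
lit <> lit - lit <> lit - P
lit <> lit - lit <> lit - A
lit <> lit - lit <> lit - lit

[E [T [F [P [A lit]]] <> [T [F [P [A lit]]]]] - [E [T [F [P [A lit]]] <> [T [F [P [A lit]]]]] - [E [T [F [P [A lit]]]]]]]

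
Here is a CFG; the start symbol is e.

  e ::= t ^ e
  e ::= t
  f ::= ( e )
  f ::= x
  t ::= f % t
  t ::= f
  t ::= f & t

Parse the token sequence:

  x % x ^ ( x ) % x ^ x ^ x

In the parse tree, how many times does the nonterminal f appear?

7

[e [t [f x] % [t [f x]]] ^ [e [t [f ( [e [t [f x]]] )] % [t [f x]]] ^ [e [t [f x]] ^ [e [t [f x]]]]]]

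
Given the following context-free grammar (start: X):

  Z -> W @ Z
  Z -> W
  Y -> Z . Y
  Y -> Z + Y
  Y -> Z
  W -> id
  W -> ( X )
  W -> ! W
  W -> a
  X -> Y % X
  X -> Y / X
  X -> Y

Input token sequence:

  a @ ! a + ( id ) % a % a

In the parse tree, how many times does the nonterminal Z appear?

[X [Y [Z [W a] @ [Z [W ! [W a]]]] + [Y [Z [W ( [X [Y [Z [W id]]]] )]]]] % [X [Y [Z [W a]]] % [X [Y [Z [W a]]]]]]

6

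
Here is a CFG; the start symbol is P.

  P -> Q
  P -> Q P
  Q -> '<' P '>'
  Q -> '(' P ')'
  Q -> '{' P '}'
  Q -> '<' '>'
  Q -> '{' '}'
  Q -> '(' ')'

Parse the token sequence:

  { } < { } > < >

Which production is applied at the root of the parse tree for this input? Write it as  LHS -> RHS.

P -> Q P

[P [Q { }] [P [Q < [P [Q { }]] >] [P [Q < >]]]]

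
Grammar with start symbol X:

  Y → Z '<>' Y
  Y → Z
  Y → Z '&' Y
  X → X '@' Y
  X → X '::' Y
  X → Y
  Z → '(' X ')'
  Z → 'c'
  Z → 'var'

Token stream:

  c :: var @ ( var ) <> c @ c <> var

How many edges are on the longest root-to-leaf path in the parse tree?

7

[X [X [X [X [Y [Z c]]] :: [Y [Z var]]] @ [Y [Z ( [X [Y [Z var]]] )] <> [Y [Z c]]]] @ [Y [Z c] <> [Y [Z var]]]]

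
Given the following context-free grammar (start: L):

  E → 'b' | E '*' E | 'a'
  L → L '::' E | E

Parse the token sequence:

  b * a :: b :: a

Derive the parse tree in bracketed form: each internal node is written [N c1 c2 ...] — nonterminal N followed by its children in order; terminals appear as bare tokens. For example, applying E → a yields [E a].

[L [L [L [E [E b] * [E a]]] :: [E b]] :: [E a]]

L
L :: E
L :: E :: E
E :: E :: E
E * E :: E :: E
b * E :: E :: E
b * a :: E :: E
b * a :: b :: E
b * a :: b :: a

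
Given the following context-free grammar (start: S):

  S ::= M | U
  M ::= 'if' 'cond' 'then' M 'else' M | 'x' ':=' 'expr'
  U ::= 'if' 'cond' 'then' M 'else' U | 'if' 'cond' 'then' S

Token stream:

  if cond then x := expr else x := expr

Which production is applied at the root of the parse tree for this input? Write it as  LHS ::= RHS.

S ::= M

[S [M if cond then [M x := expr] else [M x := expr]]]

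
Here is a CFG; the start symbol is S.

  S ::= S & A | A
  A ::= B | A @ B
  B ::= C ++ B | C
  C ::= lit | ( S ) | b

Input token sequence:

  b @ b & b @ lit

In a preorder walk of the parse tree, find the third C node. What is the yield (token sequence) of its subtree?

[S [S [A [A [B [C b]]] @ [B [C b]]]] & [A [A [B [C b]]] @ [B [C lit]]]]

b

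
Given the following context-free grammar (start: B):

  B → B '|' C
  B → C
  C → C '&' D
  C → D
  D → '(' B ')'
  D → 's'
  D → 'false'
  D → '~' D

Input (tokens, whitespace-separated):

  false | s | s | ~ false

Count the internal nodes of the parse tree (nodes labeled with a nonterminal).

13

[B [B [B [B [C [D false]]] | [C [D s]]] | [C [D s]]] | [C [D ~ [D false]]]]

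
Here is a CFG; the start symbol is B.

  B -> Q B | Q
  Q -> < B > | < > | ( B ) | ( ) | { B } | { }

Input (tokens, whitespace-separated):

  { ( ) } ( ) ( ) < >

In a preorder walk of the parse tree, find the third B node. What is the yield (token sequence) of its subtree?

( ) ( ) < >

[B [Q { [B [Q ( )]] }] [B [Q ( )] [B [Q ( )] [B [Q < >]]]]]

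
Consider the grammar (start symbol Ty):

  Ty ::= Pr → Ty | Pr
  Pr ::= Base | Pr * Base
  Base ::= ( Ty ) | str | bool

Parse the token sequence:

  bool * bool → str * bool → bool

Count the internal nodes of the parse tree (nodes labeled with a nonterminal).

[Ty [Pr [Pr [Base bool]] * [Base bool]] → [Ty [Pr [Pr [Base str]] * [Base bool]] → [Ty [Pr [Base bool]]]]]

13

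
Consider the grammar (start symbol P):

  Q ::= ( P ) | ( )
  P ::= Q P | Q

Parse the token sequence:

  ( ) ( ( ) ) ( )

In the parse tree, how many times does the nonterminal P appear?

4

[P [Q ( )] [P [Q ( [P [Q ( )]] )] [P [Q ( )]]]]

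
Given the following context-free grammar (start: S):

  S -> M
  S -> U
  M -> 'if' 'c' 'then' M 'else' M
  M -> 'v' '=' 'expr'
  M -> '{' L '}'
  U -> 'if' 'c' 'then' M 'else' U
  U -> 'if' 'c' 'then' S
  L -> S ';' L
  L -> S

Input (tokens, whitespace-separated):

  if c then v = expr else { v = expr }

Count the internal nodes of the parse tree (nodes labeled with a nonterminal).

7

[S [M if c then [M v = expr] else [M { [L [S [M v = expr]]] }]]]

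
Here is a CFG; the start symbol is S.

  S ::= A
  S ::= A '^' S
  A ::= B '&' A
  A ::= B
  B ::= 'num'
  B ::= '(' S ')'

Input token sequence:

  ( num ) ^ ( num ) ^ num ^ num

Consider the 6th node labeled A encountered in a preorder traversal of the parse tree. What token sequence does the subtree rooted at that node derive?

[S [A [B ( [S [A [B num]]] )]] ^ [S [A [B ( [S [A [B num]]] )]] ^ [S [A [B num]] ^ [S [A [B num]]]]]]

num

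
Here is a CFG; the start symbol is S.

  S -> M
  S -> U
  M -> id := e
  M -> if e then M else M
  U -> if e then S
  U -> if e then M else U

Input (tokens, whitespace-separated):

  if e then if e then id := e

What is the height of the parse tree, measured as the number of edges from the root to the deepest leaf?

[S [U if e then [S [U if e then [S [M id := e]]]]]]

6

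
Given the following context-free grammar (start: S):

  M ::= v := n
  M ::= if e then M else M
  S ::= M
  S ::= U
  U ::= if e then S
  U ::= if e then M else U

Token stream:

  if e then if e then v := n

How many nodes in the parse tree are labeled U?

2

[S [U if e then [S [U if e then [S [M v := n]]]]]]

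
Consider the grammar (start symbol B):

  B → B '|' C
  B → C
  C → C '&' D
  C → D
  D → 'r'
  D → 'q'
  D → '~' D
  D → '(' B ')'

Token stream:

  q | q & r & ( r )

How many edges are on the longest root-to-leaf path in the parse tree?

[B [B [C [D q]]] | [C [C [C [D q]] & [D r]] & [D ( [B [C [D r]]] )]]]

6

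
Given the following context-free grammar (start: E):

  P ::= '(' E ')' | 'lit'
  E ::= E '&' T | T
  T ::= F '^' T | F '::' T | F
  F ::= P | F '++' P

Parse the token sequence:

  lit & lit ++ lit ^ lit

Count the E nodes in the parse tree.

[E [E [T [F [P lit]]]] & [T [F [F [P lit]] ++ [P lit]] ^ [T [F [P lit]]]]]

2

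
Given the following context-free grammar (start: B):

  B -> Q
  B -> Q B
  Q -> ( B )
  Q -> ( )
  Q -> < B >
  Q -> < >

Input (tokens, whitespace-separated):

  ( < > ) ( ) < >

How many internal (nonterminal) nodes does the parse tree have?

8

[B [Q ( [B [Q < >]] )] [B [Q ( )] [B [Q < >]]]]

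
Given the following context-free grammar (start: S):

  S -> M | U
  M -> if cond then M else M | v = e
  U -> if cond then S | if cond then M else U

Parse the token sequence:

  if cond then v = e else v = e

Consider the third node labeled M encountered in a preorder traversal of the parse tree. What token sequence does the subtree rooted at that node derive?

v = e

[S [M if cond then [M v = e] else [M v = e]]]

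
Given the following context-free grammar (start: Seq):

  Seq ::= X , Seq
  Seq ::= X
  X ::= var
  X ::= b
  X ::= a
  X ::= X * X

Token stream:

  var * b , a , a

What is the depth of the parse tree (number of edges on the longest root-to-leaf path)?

4

[Seq [X [X var] * [X b]] , [Seq [X a] , [Seq [X a]]]]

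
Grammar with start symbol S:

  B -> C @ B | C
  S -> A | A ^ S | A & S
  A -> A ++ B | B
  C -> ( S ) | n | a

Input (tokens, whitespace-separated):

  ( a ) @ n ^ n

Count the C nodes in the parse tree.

[S [A [B [C ( [S [A [B [C a]]]] )] @ [B [C n]]]] ^ [S [A [B [C n]]]]]

4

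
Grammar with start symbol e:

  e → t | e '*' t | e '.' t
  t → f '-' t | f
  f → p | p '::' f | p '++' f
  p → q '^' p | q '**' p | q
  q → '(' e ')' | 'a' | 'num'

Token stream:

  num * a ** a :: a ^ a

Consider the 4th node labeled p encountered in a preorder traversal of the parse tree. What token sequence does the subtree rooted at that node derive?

a ^ a

[e [e [t [f [p [q num]]]]] * [t [f [p [q a] ** [p [q a]]] :: [f [p [q a] ^ [p [q a]]]]]]]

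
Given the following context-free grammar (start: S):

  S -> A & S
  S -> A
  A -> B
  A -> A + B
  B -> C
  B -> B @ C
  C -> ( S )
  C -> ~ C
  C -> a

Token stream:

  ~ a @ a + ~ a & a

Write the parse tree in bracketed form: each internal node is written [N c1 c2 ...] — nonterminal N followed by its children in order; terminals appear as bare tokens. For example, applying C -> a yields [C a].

[S [A [A [B [B [C ~ [C a]]] @ [C a]]] + [B [C ~ [C a]]]] & [S [A [B [C a]]]]]

S
A & S
A + B & S
B + B & S
B @ C + B & S
C @ C + B & S
~ C @ C + B & S
~ a @ C + B & S
~ a @ a + B & S
~ a @ a + C & S
~ a @ a + ~ C & S
~ a @ a + ~ a & S
~ a @ a + ~ a & A
~ a @ a + ~ a & B
~ a @ a + ~ a & C
~ a @ a + ~ a & a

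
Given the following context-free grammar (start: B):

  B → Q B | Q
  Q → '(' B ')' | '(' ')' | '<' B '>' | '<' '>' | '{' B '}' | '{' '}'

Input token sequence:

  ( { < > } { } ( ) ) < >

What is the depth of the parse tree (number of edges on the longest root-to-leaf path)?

[B [Q ( [B [Q { [B [Q < >]] }] [B [Q { }] [B [Q ( )]]]] )] [B [Q < >]]]

6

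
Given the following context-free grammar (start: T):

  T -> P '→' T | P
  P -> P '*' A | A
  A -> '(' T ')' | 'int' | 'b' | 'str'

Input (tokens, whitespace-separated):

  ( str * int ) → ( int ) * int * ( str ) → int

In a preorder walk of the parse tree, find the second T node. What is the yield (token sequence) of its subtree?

[T [P [A ( [T [P [P [A str]] * [A int]]] )]] → [T [P [P [P [A ( [T [P [A int]]] )]] * [A int]] * [A ( [T [P [A str]]] )]] → [T [P [A int]]]]]

str * int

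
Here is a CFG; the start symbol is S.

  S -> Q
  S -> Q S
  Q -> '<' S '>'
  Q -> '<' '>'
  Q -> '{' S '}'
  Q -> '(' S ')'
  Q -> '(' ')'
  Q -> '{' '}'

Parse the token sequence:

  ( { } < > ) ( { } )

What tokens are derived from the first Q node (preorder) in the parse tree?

[S [Q ( [S [Q { }] [S [Q < >]]] )] [S [Q ( [S [Q { }]] )]]]

( { } < > )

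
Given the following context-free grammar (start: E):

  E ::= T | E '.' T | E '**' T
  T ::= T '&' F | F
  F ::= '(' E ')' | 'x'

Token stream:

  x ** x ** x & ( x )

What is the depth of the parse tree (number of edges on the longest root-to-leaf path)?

[E [E [E [T [F x]]] ** [T [F x]]] ** [T [T [F x]] & [F ( [E [T [F x]]] )]]]

6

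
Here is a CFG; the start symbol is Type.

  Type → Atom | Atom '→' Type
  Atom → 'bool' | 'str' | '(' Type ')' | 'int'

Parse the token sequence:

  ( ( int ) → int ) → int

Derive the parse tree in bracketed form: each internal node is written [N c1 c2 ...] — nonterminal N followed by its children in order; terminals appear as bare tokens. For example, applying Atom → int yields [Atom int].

Type
Atom → Type
( Type ) → Type
( Atom → Type ) → Type
( ( Type ) → Type ) → Type
( ( Atom ) → Type ) → Type
( ( int ) → Type ) → Type
( ( int ) → Atom ) → Type
( ( int ) → int ) → Type
( ( int ) → int ) → Atom
( ( int ) → int ) → int

[Type [Atom ( [Type [Atom ( [Type [Atom int]] )] → [Type [Atom int]]] )] → [Type [Atom int]]]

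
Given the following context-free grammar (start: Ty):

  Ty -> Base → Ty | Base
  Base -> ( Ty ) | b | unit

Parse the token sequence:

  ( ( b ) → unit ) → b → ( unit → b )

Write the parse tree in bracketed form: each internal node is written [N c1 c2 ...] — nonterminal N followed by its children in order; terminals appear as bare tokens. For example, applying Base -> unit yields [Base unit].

Ty
Base → Ty
( Ty ) → Ty
( Base → Ty ) → Ty
( ( Ty ) → Ty ) → Ty
( ( Base ) → Ty ) → Ty
( ( b ) → Ty ) → Ty
( ( b ) → Base ) → Ty
( ( b ) → unit ) → Ty
( ( b ) → unit ) → Base → Ty
( ( b ) → unit ) → b → Ty
( ( b ) → unit ) → b → Base
( ( b ) → unit ) → b → ( Ty )
( ( b ) → unit ) → b → ( Base → Ty )
( ( b ) → unit ) → b → ( unit → Ty )
( ( b ) → unit ) → b → ( unit → Base )
( ( b ) → unit ) → b → ( unit → b )

[Ty [Base ( [Ty [Base ( [Ty [Base b]] )] → [Ty [Base unit]]] )] → [Ty [Base b] → [Ty [Base ( [Ty [Base unit] → [Ty [Base b]]] )]]]]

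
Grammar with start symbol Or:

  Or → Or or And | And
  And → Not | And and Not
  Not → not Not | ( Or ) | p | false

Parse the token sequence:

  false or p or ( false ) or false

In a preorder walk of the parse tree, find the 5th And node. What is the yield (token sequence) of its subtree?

[Or [Or [Or [Or [And [Not false]]] or [And [Not p]]] or [And [Not ( [Or [And [Not false]]] )]]] or [And [Not false]]]

false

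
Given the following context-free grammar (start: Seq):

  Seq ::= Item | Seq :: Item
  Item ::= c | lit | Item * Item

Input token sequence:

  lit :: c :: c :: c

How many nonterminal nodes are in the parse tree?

[Seq [Seq [Seq [Seq [Item lit]] :: [Item c]] :: [Item c]] :: [Item c]]

8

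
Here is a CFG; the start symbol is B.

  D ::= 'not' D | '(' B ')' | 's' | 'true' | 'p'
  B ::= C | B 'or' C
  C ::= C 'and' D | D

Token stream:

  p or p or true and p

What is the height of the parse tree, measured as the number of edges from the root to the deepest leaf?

[B [B [B [C [D p]]] or [C [D p]]] or [C [C [D true]] and [D p]]]

5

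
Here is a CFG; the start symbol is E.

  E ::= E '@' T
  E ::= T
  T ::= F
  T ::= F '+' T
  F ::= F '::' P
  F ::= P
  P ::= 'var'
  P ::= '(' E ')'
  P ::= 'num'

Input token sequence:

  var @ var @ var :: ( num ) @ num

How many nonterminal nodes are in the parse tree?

[E [E [E [E [T [F [P var]]]] @ [T [F [P var]]]] @ [T [F [F [P var]] :: [P ( [E [T [F [P num]]]] )]]]] @ [T [F [P num]]]]

22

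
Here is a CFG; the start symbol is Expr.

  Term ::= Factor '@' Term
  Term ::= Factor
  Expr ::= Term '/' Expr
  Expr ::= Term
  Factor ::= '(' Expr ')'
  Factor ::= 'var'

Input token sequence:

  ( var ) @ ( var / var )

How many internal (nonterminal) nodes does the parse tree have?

[Expr [Term [Factor ( [Expr [Term [Factor var]]] )] @ [Term [Factor ( [Expr [Term [Factor var]] / [Expr [Term [Factor var]]]] )]]]]

14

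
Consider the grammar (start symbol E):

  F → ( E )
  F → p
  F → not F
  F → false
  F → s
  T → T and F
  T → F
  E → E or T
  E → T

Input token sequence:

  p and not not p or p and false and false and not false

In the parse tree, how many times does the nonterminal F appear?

[E [E [T [T [F p]] and [F not [F not [F p]]]]] or [T [T [T [T [F p]] and [F false]] and [F false]] and [F not [F false]]]]

9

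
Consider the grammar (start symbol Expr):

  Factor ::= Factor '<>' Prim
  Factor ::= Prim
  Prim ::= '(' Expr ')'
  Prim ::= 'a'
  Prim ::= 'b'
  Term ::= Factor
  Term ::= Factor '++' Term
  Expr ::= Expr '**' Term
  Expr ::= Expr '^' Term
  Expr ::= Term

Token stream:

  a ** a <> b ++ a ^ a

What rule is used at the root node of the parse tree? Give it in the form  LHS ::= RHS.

Expr ::= Expr '^' Term

[Expr [Expr [Expr [Term [Factor [Prim a]]]] ** [Term [Factor [Factor [Prim a]] <> [Prim b]] ++ [Term [Factor [Prim a]]]]] ^ [Term [Factor [Prim a]]]]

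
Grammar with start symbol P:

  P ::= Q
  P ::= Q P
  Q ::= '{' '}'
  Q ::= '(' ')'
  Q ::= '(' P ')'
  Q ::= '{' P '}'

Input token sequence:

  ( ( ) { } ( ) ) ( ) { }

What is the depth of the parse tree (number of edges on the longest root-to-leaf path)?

[P [Q ( [P [Q ( )] [P [Q { }] [P [Q ( )]]]] )] [P [Q ( )] [P [Q { }]]]]

6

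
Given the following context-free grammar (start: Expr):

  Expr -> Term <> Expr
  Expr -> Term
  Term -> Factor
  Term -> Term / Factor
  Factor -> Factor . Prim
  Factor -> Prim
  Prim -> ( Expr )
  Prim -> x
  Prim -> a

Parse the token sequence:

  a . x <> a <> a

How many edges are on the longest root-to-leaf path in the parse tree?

6

[Expr [Term [Factor [Factor [Prim a]] . [Prim x]]] <> [Expr [Term [Factor [Prim a]]] <> [Expr [Term [Factor [Prim a]]]]]]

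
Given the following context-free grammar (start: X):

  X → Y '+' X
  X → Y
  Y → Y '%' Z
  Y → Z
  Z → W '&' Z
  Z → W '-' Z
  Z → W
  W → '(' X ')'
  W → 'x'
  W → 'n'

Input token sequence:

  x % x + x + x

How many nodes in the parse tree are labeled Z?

[X [Y [Y [Z [W x]]] % [Z [W x]]] + [X [Y [Z [W x]]] + [X [Y [Z [W x]]]]]]

4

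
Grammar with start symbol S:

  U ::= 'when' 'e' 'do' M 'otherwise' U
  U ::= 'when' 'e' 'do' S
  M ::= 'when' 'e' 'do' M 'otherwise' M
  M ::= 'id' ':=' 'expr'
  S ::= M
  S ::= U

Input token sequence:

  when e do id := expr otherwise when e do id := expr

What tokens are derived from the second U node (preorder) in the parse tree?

when e do id := expr

[S [U when e do [M id := expr] otherwise [U when e do [S [M id := expr]]]]]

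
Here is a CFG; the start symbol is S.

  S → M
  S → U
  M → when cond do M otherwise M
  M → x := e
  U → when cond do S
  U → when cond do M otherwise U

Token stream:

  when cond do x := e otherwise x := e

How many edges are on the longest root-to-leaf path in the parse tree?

3

[S [M when cond do [M x := e] otherwise [M x := e]]]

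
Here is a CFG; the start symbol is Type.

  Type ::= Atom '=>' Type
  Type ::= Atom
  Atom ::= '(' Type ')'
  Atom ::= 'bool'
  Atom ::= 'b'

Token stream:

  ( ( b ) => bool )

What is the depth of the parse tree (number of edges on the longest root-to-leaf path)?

[Type [Atom ( [Type [Atom ( [Type [Atom b]] )] => [Type [Atom bool]]] )]]

6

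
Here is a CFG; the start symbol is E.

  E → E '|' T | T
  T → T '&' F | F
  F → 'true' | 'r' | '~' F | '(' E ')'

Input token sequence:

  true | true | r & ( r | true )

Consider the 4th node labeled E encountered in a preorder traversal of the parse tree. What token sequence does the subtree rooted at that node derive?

[E [E [E [T [F true]]] | [T [F true]]] | [T [T [F r]] & [F ( [E [E [T [F r]]] | [T [F true]]] )]]]

r | true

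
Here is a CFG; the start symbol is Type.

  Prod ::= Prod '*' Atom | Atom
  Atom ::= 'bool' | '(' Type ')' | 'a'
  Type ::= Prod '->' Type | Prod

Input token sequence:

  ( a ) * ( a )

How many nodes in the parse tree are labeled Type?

3

[Type [Prod [Prod [Atom ( [Type [Prod [Atom a]]] )]] * [Atom ( [Type [Prod [Atom a]]] )]]]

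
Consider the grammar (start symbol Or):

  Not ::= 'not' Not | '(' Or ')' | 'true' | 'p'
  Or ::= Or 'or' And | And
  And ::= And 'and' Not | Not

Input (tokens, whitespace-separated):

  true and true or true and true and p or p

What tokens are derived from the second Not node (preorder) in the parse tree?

true

[Or [Or [Or [And [And [Not true]] and [Not true]]] or [And [And [And [Not true]] and [Not true]] and [Not p]]] or [And [Not p]]]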